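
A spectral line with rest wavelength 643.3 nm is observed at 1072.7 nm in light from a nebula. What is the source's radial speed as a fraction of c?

0.471

λ'/λ₀ = 1.6675 > 1 (redshift), so the source is receding.
λ'/λ₀ = √((1 + β)/(1 − β)) for a receding source ⇒ β = (r² − 1)/(r² + 1) with r = λ'/λ₀.
β = (2.7805 − 1)/(2.7805 + 1) ≈ 0.471.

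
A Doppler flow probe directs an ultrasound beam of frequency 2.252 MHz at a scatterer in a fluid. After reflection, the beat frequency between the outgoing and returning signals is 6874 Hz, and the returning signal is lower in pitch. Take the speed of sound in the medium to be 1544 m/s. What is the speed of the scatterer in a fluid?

Double Doppler shift off a moving reflector: f₂ = f₀ · (v + u)/(v − u) (u > 0 toward emitter).
Returning signal is lower, so f₂ = f₀ − Δf = 2252000 − 6874 = 2245126 Hz.
Rearranging, u = v · (f₂ − f₀)/(f₂ + f₀) = 1544 × -6874/4497126 ≈ -2.36 m/s.
So the scatterer in a fluid is moving at 2.36 m/s away from the emitter.

2.36 m/s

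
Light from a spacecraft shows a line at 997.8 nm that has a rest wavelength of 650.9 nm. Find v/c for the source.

0.403

λ'/λ₀ = 1.5330 > 1 (redshift), so the source is receding.
λ'/λ₀ = √((1 + β)/(1 − β)) for a receding source ⇒ β = (r² − 1)/(r² + 1) with r = λ'/λ₀.
β = (2.3499 − 1)/(2.3499 + 1) ≈ 0.403.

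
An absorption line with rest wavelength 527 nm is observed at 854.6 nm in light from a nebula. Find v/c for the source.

λ'/λ₀ = 1.6216 > 1 (redshift), so the source is receding.
λ'/λ₀ = √((1 + β)/(1 − β)) for a receding source ⇒ β = (r² − 1)/(r² + 1) with r = λ'/λ₀.
β = (2.6297 − 1)/(2.6297 + 1) ≈ 0.449.

0.449c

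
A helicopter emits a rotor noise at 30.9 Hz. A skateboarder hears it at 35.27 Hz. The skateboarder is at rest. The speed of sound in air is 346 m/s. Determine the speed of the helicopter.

f' > f, so the helicopter is approaching.
f' = f · v/(v − v_s) ⇒ v_s = v · |1 − f/f'|.
v_s = 346 × |1 − 30.9/35.27| = 346 × 0.1239 ≈ 43 m/s.

43 m/s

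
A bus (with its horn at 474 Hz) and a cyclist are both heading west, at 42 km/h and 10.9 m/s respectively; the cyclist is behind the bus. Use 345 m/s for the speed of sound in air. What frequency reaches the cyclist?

473 Hz

42 km/h = 11.67 m/s.
The cyclist is behind, so the bus is moving away from it while the cyclist is moving toward the bus.
General Doppler shift: f' = f · (v + v_o)/(v + v_s).
f' = 474 × (345 + 10.9)/(345 + 11.67) = 474 × 355.9/356.67 ≈ 473 Hz.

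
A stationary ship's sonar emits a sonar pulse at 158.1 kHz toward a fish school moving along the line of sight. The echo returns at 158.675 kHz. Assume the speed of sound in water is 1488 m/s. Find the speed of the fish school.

Double Doppler shift off a moving reflector: f₂ = f₀ · (v + u)/(v − u) (u > 0 toward emitter).
Rearranging, u = v · (f₂ − f₀)/(f₂ + f₀) = 1488 × 0.575/316.775 ≈ 2.70 m/s.
So the fish school is moving at 2.70 m/s toward the emitter.

2.70 m/s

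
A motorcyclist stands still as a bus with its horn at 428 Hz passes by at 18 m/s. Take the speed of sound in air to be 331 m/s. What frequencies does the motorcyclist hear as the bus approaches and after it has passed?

453 Hz approaching; 406 Hz receding

Approaching: f₁ = f · v/(v − v_s) = 428 × 331/313 ≈ 453 Hz.
Receding: f₂ = f · v/(v + v_s) = 428 × 331/349 ≈ 406 Hz.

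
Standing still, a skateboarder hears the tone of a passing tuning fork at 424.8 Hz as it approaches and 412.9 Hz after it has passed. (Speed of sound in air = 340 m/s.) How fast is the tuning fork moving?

4.8 m/s

f₁/f₂ = (v + v_s)/(v − v_s), so v_s = v · (f₁ − f₂)/(f₁ + f₂).
v_s = 340 × (424.8 − 412.9)/(424.8 + 412.9) = 340 × 11.9/837.7 ≈ 4.8 m/s.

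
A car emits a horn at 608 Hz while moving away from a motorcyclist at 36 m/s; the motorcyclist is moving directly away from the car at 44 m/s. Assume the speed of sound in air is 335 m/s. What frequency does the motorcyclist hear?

477 Hz

General Doppler shift: f' = f · (v − v_o)/(v + v_s).
f' = 608 × (335 − 44)/(335 + 36) = 608 × 291/371 ≈ 477 Hz.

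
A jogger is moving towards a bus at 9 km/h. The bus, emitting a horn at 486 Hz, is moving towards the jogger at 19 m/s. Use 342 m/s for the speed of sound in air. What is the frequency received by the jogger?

9 km/h = 2.5 m/s.
General Doppler shift: f' = f · (v + v_o)/(v − v_s).
f' = 486 × (342 + 2.5)/(342 − 19) = 486 × 344.5/323 ≈ 518 Hz.

518 Hz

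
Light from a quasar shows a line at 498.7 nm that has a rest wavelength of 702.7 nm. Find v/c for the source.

λ'/λ₀ = 0.7097 < 1 (blueshift), so the source is approaching.
λ'/λ₀ = √((1 − β)/(1 + β)) for an approaching source ⇒ β = (1 − r²)/(1 + r²) with r = λ'/λ₀.
β = (1 − 0.5037)/(1 + 0.5037) ≈ 0.330.

0.330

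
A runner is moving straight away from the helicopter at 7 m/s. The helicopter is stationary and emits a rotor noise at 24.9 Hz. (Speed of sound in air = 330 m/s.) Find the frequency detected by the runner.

Moving observer, stationary source: f' = f · (v − v_o)/v.
f' = 24.9 × (330 − 7)/330 = 24.9 × 323/330 ≈ 24.4 Hz.

24.4 Hz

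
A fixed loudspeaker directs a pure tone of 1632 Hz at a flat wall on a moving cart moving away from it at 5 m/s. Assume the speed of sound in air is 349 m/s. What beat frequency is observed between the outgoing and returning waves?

The flat wall on a moving cart first receives the wave as a moving observer: f₁ = f₀ · (v − u)/v = 1632 × (349 − 5)/349 ≈ 1608.6 Hz.
On reflection it acts as a source moving away from the stationary detector: f₂ = f₁ · v/(v + u) = 1608.6 × 349/354 ≈ 1585.9 Hz.
Equivalently f₂ = f₀ · (v − u)/(v + u).
Beat frequency: |f₂ − f₀| = 2u·f₀/(v + u) = 2 × 5 × 1632/354 ≈ 46.1 Hz.

46.1 Hz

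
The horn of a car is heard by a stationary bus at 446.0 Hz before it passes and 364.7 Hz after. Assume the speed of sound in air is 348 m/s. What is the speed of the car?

35 m/s

f₁/f₂ = (v + v_s)/(v − v_s), so v_s = v · (f₁ − f₂)/(f₁ + f₂).
v_s = 348 × (446.0 − 364.7)/(446.0 + 364.7) = 348 × 81.3/810.7 ≈ 35 m/s.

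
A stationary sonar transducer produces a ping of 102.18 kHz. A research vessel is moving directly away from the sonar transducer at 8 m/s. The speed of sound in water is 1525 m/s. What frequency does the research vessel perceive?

101.6 kHz

Moving observer, stationary source: f' = f · (v − v_o)/v.
f' = 102.18 × (1525 − 8)/1525 = 102.18 × 1517/1525 ≈ 101.6 kHz.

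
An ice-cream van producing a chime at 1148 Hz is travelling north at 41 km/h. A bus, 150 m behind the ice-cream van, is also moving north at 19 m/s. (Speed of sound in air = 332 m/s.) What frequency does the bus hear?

41 km/h = 11.39 m/s.
The bus is behind, so the ice-cream van is moving away from it while the bus is moving toward the ice-cream van.
General Doppler shift: f' = f · (v + v_o)/(v + v_s).
f' = 1148 × (332 + 19)/(332 + 11.39) = 1148 × 351/343.39 ≈ 1173 Hz.

1173 Hz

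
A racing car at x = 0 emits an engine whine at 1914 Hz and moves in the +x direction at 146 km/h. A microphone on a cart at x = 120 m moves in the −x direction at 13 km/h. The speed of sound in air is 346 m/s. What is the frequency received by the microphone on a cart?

2191 Hz

146 km/h = 40.56 m/s; 13 km/h = 3.611 m/s.
The observer lies on the +x side, so the source is heading toward the observer and the observer is heading toward the source.
Both move, so f' = f · (v + v_o)/(v − v_s).
f' = 1914 × (346 + 3.611)/(346 − 40.56) = 1914 × 349.61/305.44 ≈ 2191 Hz.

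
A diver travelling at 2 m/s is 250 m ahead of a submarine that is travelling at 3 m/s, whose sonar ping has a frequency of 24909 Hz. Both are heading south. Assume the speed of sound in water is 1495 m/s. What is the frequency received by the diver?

The diver is ahead, so the submarine is moving toward it while the diver is moving away from the submarine.
General Doppler shift: f' = f · (v − v_o)/(v − v_s).
f' = 24909 × (1495 − 2)/(1495 − 3) = 24909 × 1493/1492 ≈ 24926 Hz.

24926 Hz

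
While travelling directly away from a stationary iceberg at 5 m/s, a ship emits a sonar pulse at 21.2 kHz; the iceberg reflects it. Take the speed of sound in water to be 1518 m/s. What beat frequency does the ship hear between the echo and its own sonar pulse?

139 Hz

The iceberg receives the sound from a moving source: f₁ = f₀ · v/(v + v_e) = 21.2 × 1518/1523 ≈ 21.1304 kHz.
On the return leg the ship is a moving observer: f₂ = f₁ · (v − v_e)/v = 21.1304 × 1513/1518 ≈ 21.0608 kHz.
Equivalently f₂ = f₀ · (v − v_e)/(v + v_e).
Beat against the emitted tone (with f₀ = 21200 Hz): |f₂ − f₀| = 2v_e·f₀/(v + v_e) = 2 × 5 × 21200/1523 ≈ 139 Hz.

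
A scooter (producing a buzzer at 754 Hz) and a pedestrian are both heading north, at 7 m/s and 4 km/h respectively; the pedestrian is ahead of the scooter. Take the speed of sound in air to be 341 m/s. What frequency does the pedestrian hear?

4 km/h = 1.111 m/s.
The pedestrian is ahead, so the scooter is moving toward it while the pedestrian is moving away from the scooter.
General Doppler shift: f' = f · (v − v_o)/(v − v_s).
f' = 754 × (341 − 1.111)/(341 − 7) = 754 × 339.89/334 ≈ 767 Hz.

767 Hz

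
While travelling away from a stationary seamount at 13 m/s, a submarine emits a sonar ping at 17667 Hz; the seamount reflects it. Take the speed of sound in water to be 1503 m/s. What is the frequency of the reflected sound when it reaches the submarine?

17364 Hz

The seamount receives the sound from a moving source: f₁ = f₀ · v/(v + v_e) = 17667 × 1503/1516 ≈ 17516 Hz.
On the return leg the submarine is a moving observer: f₂ = f₁ · (v − v_e)/v = 17516 × 1490/1503 ≈ 17364 Hz.
Equivalently f₂ = f₀ · (v − v_e)/(v + v_e).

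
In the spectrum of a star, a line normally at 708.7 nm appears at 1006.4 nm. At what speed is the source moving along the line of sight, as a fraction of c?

λ'/λ₀ = 1.4201 > 1 (redshift), so the source is receding.
λ'/λ₀ = √((1 + β)/(1 − β)) for a receding source ⇒ β = (r² − 1)/(r² + 1) with r = λ'/λ₀.
β = (2.0166 − 1)/(2.0166 + 1) ≈ 0.337.

0.337c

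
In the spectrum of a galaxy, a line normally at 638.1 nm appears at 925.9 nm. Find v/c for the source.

λ'/λ₀ = 1.4510 > 1 (redshift), so the source is receding.
λ'/λ₀ = √((1 + β)/(1 − β)) for a receding source ⇒ β = (r² − 1)/(r² + 1) with r = λ'/λ₀.
β = (2.1055 − 1)/(2.1055 + 1) ≈ 0.356.

0.356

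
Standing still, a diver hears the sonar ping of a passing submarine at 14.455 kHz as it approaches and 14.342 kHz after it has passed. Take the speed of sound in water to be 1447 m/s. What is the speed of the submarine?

f₁/f₂ = (v + v_s)/(v − v_s), so v_s = v · (f₁ − f₂)/(f₁ + f₂).
v_s = 1447 × (14.455 − 14.342)/(14.455 + 14.342) = 1447 × 0.113/28.797 ≈ 5.7 m/s.

5.7 m/s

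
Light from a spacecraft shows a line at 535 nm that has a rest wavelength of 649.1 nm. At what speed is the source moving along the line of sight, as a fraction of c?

0.191c

λ'/λ₀ = 0.8242 < 1 (blueshift), so the source is approaching.
λ'/λ₀ = √((1 − β)/(1 + β)) for an approaching source ⇒ β = (1 − r²)/(1 + r²) with r = λ'/λ₀.
β = (1 − 0.6793)/(1 + 0.6793) ≈ 0.191.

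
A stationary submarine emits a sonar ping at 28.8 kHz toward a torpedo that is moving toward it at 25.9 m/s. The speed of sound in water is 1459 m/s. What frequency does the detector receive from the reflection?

29.8 kHz

The torpedo first receives the wave as a moving observer: f₁ = f₀ · (v + u)/v = 28.8 × (1459 + 25.9)/1459 ≈ 29.3 kHz.
The reflection then acts as a moving source: f₂ = f₁ · v/(v − u) ≈ 29.8 kHz.
Equivalently f₂ = f₀ · (v + u)/(v − u).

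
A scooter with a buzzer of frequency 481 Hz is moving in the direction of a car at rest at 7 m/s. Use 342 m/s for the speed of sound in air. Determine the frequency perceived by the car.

491 Hz

With the source moving toward a stationary observer, f' = f · v/(v − v_s).
f' = 481 × 342/(342 − 7) = 481 × 342/335 ≈ 491 Hz.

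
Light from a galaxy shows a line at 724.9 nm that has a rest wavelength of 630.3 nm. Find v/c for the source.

0.139

λ'/λ₀ = 1.1501 > 1 (redshift), so the source is receding.
λ'/λ₀ = √((1 + β)/(1 − β)) for a receding source ⇒ β = (r² − 1)/(r² + 1) with r = λ'/λ₀.
β = (1.3227 − 1)/(1.3227 + 1) ≈ 0.139.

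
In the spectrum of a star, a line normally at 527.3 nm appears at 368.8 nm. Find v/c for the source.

0.343

λ'/λ₀ = 0.6994 < 1 (blueshift), so the source is approaching.
λ'/λ₀ = √((1 − β)/(1 + β)) for an approaching source ⇒ β = (1 − r²)/(1 + r²) with r = λ'/λ₀.
β = (1 − 0.4892)/(1 + 0.4892) ≈ 0.343.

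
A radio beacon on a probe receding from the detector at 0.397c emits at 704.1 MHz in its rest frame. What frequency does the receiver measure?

462.6 MHz

Relativistic Doppler for frequency: f' = f₀ · √((1 − β)/(1 + β)).
f' = 704.1 × √(0.6030/1.3970) = 704.1 × 0.65699 ≈ 462.6 MHz.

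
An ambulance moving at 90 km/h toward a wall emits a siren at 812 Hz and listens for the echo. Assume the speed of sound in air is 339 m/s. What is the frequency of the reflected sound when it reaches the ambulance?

941 Hz

90 km/h = 25 m/s.
The wall receives the sound from a moving source: f₁ = f₀ · v/(v − v_e) = 812 × 339/314 ≈ 877 Hz.
On the return leg the ambulance is a moving observer: f₂ = f₁ · (v + v_e)/v = 877 × 364/339 ≈ 941 Hz.
Equivalently f₂ = f₀ · (v + v_e)/(v − v_e).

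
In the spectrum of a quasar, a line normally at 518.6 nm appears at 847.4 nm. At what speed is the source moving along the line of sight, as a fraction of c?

λ'/λ₀ = 1.6340 > 1 (redshift), so the source is receding.
λ'/λ₀ = √((1 + β)/(1 − β)) for a receding source ⇒ β = (r² − 1)/(r² + 1) with r = λ'/λ₀.
β = (2.6700 − 1)/(2.6700 + 1) ≈ 0.455.

0.455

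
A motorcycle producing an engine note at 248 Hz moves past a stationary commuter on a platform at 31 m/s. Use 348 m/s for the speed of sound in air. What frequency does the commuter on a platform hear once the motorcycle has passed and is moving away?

228 Hz

Receding: f₂ = f · v/(v + v_s) = 248 × 348/379 ≈ 228 Hz.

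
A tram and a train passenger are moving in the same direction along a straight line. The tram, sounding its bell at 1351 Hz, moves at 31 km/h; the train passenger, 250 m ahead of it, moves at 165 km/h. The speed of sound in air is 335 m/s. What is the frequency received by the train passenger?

1197 Hz

31 km/h = 8.611 m/s; 165 km/h = 45.83 m/s.
The train passenger is ahead, so the tram is moving toward it while the train passenger is moving away from the tram.
With source approaching and observer receding, f' = f · (v − v_o)/(v − v_s).
f' = 1351 × (335 − 45.83)/(335 − 8.611) = 1351 × 289.17/326.39 ≈ 1197 Hz.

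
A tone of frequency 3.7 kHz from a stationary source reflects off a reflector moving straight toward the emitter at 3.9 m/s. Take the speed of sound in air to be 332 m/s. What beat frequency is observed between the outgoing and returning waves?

88 Hz

The reflector first receives the wave as a moving observer: f₁ = f₀ · (v + u)/v = 3.7 × (332 + 3.9)/332 ≈ 3.7435 kHz.
On reflection it acts as a source moving toward the stationary detector: f₂ = f₁ · v/(v − u) = 3.7435 × 332/328.1 ≈ 3.7880 kHz.
Equivalently f₂ = f₀ · (v + u)/(v − u).
Beat frequency (with f₀ = 3700 Hz): |f₂ − f₀| = 2u·f₀/(v − u) = 2 × 3.9 × 3700/328.1 ≈ 88 Hz.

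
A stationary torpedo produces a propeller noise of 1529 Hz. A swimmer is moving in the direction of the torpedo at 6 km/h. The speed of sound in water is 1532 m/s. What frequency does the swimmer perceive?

6 km/h = 1.667 m/s.
Only the observer moves, toward the source, so f' = f · (v + v_o)/v.
f' = 1529 × (1532 + 1.667)/1532 = 1529 × 1533.7/1532 ≈ 1531 Hz.

1531 Hz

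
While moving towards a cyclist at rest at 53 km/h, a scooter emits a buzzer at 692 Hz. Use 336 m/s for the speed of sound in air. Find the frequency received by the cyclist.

724 Hz

53 km/h = 14.72 m/s.
Only the source moves, toward the listener, so f' = f · v/(v − v_s).
f' = 692 × 336/(336 − 14.72) = 692 × 336/321.3 ≈ 724 Hz.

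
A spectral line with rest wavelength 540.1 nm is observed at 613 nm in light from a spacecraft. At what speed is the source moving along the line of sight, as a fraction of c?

λ'/λ₀ = 1.1350 > 1 (redshift), so the source is receding.
λ'/λ₀ = √((1 + β)/(1 − β)) for a receding source ⇒ β = (r² − 1)/(r² + 1) with r = λ'/λ₀.
β = (1.2882 − 1)/(1.2882 + 1) ≈ 0.126.

0.126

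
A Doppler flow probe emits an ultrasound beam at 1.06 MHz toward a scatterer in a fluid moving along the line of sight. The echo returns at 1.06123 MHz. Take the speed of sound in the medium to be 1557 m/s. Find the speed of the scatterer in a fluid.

Double Doppler shift off a moving reflector: f₂ = f₀ · (v + u)/(v − u) (u > 0 toward emitter).
Rearranging, u = v · (f₂ − f₀)/(f₂ + f₀) = 1557 × 0.00123/2.12123 ≈ 0.90 m/s.
So the scatterer in a fluid is moving at 0.90 m/s toward the emitter.

0.90 m/s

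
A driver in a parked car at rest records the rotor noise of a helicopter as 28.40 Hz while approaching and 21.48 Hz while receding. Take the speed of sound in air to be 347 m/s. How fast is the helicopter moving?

48 m/s

f₁/f₂ = (v + v_s)/(v − v_s), so v_s = v · (f₁ − f₂)/(f₁ + f₂).
v_s = 347 × (28.40 − 21.48)/(28.40 + 21.48) = 347 × 6.92/49.88 ≈ 48 m/s.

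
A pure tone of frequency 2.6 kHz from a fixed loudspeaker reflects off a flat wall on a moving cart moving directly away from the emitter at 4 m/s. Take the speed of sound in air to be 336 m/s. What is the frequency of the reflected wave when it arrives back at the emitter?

The flat wall on a moving cart first receives the wave as a moving observer: f₁ = f₀ · (v − u)/v = 2.6 × (336 − 4)/336 ≈ 2.57 kHz.
On reflection it acts as a source moving away from the stationary detector: f₂ = f₁ · v/(v + u) = 2.57 × 336/340 ≈ 2.54 kHz.

2.54 kHz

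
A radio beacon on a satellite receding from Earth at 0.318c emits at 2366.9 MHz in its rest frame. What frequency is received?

1702.6 MHz

Relativistic Doppler for frequency: f' = f₀ · √((1 − β)/(1 + β)).
f' = 2366.9 × √(0.6820/1.3180) = 2366.9 × 0.71934 ≈ 1702.6 MHz.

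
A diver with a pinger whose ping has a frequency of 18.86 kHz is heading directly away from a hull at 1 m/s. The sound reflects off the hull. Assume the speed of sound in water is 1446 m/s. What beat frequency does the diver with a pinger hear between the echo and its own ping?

The hull receives the sound from a moving source: f₁ = f₀ · v/(v + v_e) = 18.86 × 1446/1447 ≈ 18.8470 kHz.
On the return leg the diver with a pinger is a moving observer: f₂ = f₁ · (v − v_e)/v = 18.8470 × 1445/1446 ≈ 18.8339 kHz.
Beat against the emitted tone (with f₀ = 18860 Hz): |f₂ − f₀| = 2v_e·f₀/(v + v_e) = 2 × 1 × 18860/1447 ≈ 26.1 Hz.

26.1 Hz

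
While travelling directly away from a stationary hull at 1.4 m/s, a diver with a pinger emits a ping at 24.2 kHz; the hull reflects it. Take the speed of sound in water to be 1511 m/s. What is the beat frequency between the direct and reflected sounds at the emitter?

The hull receives the sound from a moving source: f₁ = f₀ · v/(v + v_e) = 24.2 × 1511/1512.4 ≈ 24.1776 kHz.
On the return leg the diver with a pinger is a moving observer: f₂ = f₁ · (v − v_e)/v = 24.1776 × 1509.6/1511 ≈ 24.1552 kHz.
Beat against the emitted tone (with f₀ = 24200 Hz): |f₂ − f₀| = 2v_e·f₀/(v + v_e) = 2 × 1.4 × 24200/1512.4 ≈ 44.8 Hz.

44.8 Hz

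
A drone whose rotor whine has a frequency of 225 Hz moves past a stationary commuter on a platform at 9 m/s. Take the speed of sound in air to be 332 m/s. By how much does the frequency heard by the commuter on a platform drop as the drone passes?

Approaching: f₁ = f · v/(v − v_s) = 225 × 332/323 ≈ 231.3 Hz.
Receding: f₂ = f · v/(v + v_s) = 225 × 332/341 ≈ 219.1 Hz.
Drop: f₁ − f₂ = 2f·v·v_s/(v² − v_s²) = 2 × 225 × 332 × 9/(332² − 9²) ≈ 12.2 Hz.

12.2 Hz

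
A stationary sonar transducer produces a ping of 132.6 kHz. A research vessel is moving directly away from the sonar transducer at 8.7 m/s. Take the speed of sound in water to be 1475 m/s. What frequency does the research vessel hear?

Moving observer, stationary source: f' = f · (v − v_o)/v.
f' = 132.6 × (1475 − 8.7)/1475 = 132.6 × 1466.3/1475 ≈ 131.8 kHz.

131.8 kHz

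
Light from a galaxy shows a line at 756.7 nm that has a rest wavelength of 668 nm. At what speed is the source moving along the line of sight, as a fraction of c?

0.124

λ'/λ₀ = 1.1328 > 1 (redshift), so the source is receding.
λ'/λ₀ = √((1 + β)/(1 − β)) for a receding source ⇒ β = (r² − 1)/(r² + 1) with r = λ'/λ₀.
β = (1.2832 − 1)/(1.2832 + 1) ≈ 0.124.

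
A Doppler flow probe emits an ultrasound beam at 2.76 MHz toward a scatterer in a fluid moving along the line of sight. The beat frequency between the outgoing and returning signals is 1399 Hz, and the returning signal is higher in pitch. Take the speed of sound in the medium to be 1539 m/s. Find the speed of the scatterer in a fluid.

0.39 m/s

Double Doppler shift off a moving reflector: f₂ = f₀ · (v + u)/(v − u) (u > 0 toward emitter).
Returning signal is higher, so f₂ = f₀ + Δf = 2760000 + 1399 = 2761399 Hz.
Rearranging, u = v · (f₂ − f₀)/(f₂ + f₀) = 1539 × 1399/5521399 ≈ 0.39 m/s.
So the scatterer in a fluid is moving at 0.39 m/s toward the emitter.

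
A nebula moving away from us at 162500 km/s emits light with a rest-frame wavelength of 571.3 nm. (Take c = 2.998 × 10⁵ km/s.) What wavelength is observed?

1048.3 nm

β = v/c = 162500/299800 = 0.5420.
Relativistic Doppler for wavelength: λ' = λ₀ · √((1 + β)/(1 − β)).
λ' = 571.3 × √(1.5420/0.4580) = 571.3 × 1.83496 ≈ 1048.3 nm.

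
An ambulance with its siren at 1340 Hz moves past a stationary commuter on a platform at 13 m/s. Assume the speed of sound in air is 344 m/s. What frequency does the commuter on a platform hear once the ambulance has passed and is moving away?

1291 Hz

Receding: f₂ = f · v/(v + v_s) = 1340 × 344/357 ≈ 1291 Hz.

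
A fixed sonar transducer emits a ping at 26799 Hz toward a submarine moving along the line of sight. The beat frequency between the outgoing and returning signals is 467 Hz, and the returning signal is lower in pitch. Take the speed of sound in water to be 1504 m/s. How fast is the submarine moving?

13.2 m/s

Double Doppler shift off a moving reflector: f₂ = f₀ · (v + u)/(v − u) (u > 0 toward emitter).
Returning signal is lower, so f₂ = f₀ − Δf = 26799 − 467 = 26332 Hz.
Rearranging, u = v · (f₂ − f₀)/(f₂ + f₀) = 1504 × -467/53131 ≈ -13.2 m/s.
So the submarine is moving at 13.2 m/s away from the emitter.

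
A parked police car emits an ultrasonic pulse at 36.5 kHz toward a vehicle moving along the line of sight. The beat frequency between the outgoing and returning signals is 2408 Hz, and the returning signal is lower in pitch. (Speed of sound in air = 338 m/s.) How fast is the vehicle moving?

Double Doppler shift off a moving reflector: f₂ = f₀ · (v + u)/(v − u) (u > 0 toward emitter).
Returning signal is lower, so f₂ = f₀ − Δf = 36500 − 2408 = 34092 Hz.
Rearranging, u = v · (f₂ − f₀)/(f₂ + f₀) = 338 × -2408/70592 ≈ -11.5 m/s.
So the vehicle is moving at 11.5 m/s away from the emitter.

11.5 m/s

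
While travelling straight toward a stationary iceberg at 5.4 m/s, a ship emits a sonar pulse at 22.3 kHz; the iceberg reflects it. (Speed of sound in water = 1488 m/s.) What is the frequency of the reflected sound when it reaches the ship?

22.5 kHz

The iceberg receives the sound from a moving source: f₁ = f₀ · v/(v − v_e) = 22.3 × 1488/1482.6 ≈ 22.4 kHz.
On the return leg the ship is a moving observer: f₂ = f₁ · (v + v_e)/v = 22.4 × 1493.4/1488 ≈ 22.5 kHz.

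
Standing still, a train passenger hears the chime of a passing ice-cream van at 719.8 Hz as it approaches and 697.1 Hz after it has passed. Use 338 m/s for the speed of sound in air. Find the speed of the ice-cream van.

f₁/f₂ = (v + v_s)/(v − v_s), so v_s = v · (f₁ − f₂)/(f₁ + f₂).
v_s = 338 × (719.8 − 697.1)/(719.8 + 697.1) = 338 × 22.7/1416.9 ≈ 5.4 m/s.

5.4 m/s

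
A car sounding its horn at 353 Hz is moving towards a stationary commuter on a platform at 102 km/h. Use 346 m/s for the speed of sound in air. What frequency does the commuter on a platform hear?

384 Hz

102 km/h = 28.33 m/s.
With the source moving toward a stationary observer, f' = f · v/(v − v_s).
f' = 353 × 346/(346 − 28.33) = 353 × 346/317.7 ≈ 384 Hz.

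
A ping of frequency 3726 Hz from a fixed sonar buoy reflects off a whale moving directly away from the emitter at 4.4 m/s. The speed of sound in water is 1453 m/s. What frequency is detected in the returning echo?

3704 Hz

At the whale (a moving observer), f₁ = f₀ · (v − u)/v = 3726 × 1448.6/1453 ≈ 3715 Hz.
The reflection then acts as a moving source: f₂ = f₁ · v/(v + u) ≈ 3704 Hz.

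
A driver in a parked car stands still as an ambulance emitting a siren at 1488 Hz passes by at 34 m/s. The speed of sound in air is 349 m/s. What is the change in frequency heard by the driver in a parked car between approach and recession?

Approaching: f₁ = f · v/(v − v_s) = 1488 × 349/315 ≈ 1649 Hz.
Receding: f₂ = f · v/(v + v_s) = 1488 × 349/383 ≈ 1356 Hz.
Drop: f₁ − f₂ = 2f·v·v_s/(v² − v_s²) = 2 × 1488 × 349 × 34/(349² − 34²) ≈ 293 Hz.

293 Hz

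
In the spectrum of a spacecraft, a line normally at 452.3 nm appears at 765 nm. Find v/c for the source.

0.482

λ'/λ₀ = 1.6914 > 1 (redshift), so the source is receding.
λ'/λ₀ = √((1 + β)/(1 − β)) for a receding source ⇒ β = (r² − 1)/(r² + 1) with r = λ'/λ₀.
β = (2.8607 − 1)/(2.8607 + 1) ≈ 0.482.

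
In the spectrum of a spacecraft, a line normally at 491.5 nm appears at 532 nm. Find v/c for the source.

λ'/λ₀ = 1.0824 > 1 (redshift), so the source is receding.
λ'/λ₀ = √((1 + β)/(1 − β)) for a receding source ⇒ β = (r² − 1)/(r² + 1) with r = λ'/λ₀.
β = (1.1716 − 1)/(1.1716 + 1) ≈ 0.079.

0.079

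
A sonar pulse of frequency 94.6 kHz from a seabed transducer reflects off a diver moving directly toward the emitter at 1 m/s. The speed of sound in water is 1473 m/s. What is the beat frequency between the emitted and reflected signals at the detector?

The diver first receives the wave as a moving observer: f₁ = f₀ · (v + u)/v = 94.6 × (1473 + 1)/1473 ≈ 94.6642 kHz.
The reflection then acts as a moving source: f₂ = f₁ · v/(v − u) ≈ 94.7285 kHz.
Equivalently f₂ = f₀ · (v + u)/(v − u).
Beat frequency (with f₀ = 94600 Hz): |f₂ − f₀| = 2u·f₀/(v − u) = 2 × 1 × 94600/1472 ≈ 129 Hz.

129 Hz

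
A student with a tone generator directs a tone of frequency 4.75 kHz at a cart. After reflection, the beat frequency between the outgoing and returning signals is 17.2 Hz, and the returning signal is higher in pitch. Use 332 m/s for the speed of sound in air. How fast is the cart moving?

Double Doppler shift off a moving reflector: f₂ = f₀ · (v + u)/(v − u) (u > 0 toward emitter).
Returning signal is higher, so f₂ = f₀ + Δf = 4750 + 17.2 = 4767.2 Hz.
Rearranging, u = v · (f₂ − f₀)/(f₂ + f₀) = 332 × 17.2/9517.2 ≈ 0.60 m/s.
So the cart is moving at 0.60 m/s toward the emitter.

0.60 m/s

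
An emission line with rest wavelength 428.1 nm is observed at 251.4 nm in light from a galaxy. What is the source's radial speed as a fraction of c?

λ'/λ₀ = 0.5872 < 1 (blueshift), so the source is approaching.
λ'/λ₀ = √((1 − β)/(1 + β)) for an approaching source ⇒ β = (1 − r²)/(1 + r²) with r = λ'/λ₀.
β = (1 − 0.3449)/(1 + 0.3449) ≈ 0.487.

0.487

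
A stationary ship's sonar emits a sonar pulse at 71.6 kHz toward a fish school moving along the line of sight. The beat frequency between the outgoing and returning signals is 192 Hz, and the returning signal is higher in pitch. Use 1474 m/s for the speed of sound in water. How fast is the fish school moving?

Double Doppler shift off a moving reflector: f₂ = f₀ · (v + u)/(v − u) (u > 0 toward emitter).
Returning signal is higher, so f₂ = f₀ + Δf = 71600 + 192 = 71792 Hz.
Rearranging, u = v · (f₂ − f₀)/(f₂ + f₀) = 1474 × 192/143392 ≈ 1.97 m/s.
So the fish school is moving at 1.97 m/s toward the emitter.

1.97 m/s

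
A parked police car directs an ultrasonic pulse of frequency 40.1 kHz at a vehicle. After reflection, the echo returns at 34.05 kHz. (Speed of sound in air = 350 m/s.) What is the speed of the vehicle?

29 m/s

Double Doppler shift off a moving reflector: f₂ = f₀ · (v + u)/(v − u) (u > 0 toward emitter).
Rearranging, u = v · (f₂ − f₀)/(f₂ + f₀) = 350 × -6.05/74.15 ≈ -29 m/s.
So the vehicle is moving at 29 m/s away from the emitter.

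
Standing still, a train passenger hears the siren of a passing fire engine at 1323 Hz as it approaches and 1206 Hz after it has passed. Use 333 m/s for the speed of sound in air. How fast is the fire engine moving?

15.4 m/s

f₁/f₂ = (v + v_s)/(v − v_s), so v_s = v · (f₁ − f₂)/(f₁ + f₂).
v_s = 333 × (1323 − 1206)/(1323 + 1206) = 333 × 117/2529 ≈ 15.4 m/s.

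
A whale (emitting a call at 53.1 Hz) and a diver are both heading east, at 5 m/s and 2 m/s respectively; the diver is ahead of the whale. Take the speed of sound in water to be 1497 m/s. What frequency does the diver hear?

53.2 Hz

The diver is ahead, so the whale is moving toward it while the diver is moving away from the whale.
General Doppler shift: f' = f · (v − v_o)/(v − v_s).
f' = 53.1 × (1497 − 2)/(1497 − 5) = 53.1 × 1495/1492 ≈ 53.2 Hz.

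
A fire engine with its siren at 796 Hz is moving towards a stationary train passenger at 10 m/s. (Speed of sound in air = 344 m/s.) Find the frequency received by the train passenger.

Only the source moves, toward the listener, so f' = f · v/(v − v_s).
f' = 796 × 344/(344 − 10) = 796 × 344/334 ≈ 820 Hz.

820 Hz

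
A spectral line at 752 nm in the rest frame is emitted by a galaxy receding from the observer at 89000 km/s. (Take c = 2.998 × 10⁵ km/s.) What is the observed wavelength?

β = v/c = 89000/299800 = 0.2969.
Relativistic Doppler for wavelength: λ' = λ₀ · √((1 + β)/(1 − β)).
λ' = 752 × √(1.2969/0.7031) = 752 × 1.35809 ≈ 1021.3 nm.

1021.3 nm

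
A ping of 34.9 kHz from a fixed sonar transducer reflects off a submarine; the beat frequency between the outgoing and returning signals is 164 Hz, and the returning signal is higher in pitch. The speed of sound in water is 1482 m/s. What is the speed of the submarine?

Double Doppler shift off a moving reflector: f₂ = f₀ · (v + u)/(v − u) (u > 0 toward emitter).
Returning signal is higher, so f₂ = f₀ + Δf = 34900 + 164 = 35064 Hz.
Rearranging, u = v · (f₂ − f₀)/(f₂ + f₀) = 1482 × 164/69964 ≈ 3.5 m/s.
So the submarine is moving at 3.5 m/s toward the emitter.

3.5 m/s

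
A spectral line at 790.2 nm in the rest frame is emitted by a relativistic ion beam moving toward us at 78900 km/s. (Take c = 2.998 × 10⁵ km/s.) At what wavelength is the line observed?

603.5 nm

β = v/c = 78900/299800 = 0.2632.
Relativistic Doppler for wavelength: λ' = λ₀ · √((1 − β)/(1 + β)).
λ' = 790.2 × √(0.7368/1.2632) = 790.2 × 0.76375 ≈ 603.5 nm.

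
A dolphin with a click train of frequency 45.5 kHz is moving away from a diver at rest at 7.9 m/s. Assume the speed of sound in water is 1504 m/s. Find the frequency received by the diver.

Only the source moves, away from the listener, so f' = f · v/(v + v_s).
f' = 45.5 × 1504/(1504 + 7.9) = 45.5 × 1504/1512 ≈ 45.3 kHz.

45.3 kHz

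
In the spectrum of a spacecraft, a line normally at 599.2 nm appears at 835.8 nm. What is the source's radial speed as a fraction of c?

λ'/λ₀ = 1.3949 > 1 (redshift), so the source is receding.
λ'/λ₀ = √((1 + β)/(1 − β)) for a receding source ⇒ β = (r² − 1)/(r² + 1) with r = λ'/λ₀.
β = (1.9456 − 1)/(1.9456 + 1) ≈ 0.321.

0.321c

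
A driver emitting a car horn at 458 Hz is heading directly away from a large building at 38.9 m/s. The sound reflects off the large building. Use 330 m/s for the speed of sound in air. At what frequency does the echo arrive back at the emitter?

361 Hz

The large building receives the sound from a moving source: f₁ = f₀ · v/(v + v_e) = 458 × 330/368.9 ≈ 410 Hz.
On the return leg the driver is a moving observer: f₂ = f₁ · (v − v_e)/v = 410 × 291.1/330 ≈ 361 Hz.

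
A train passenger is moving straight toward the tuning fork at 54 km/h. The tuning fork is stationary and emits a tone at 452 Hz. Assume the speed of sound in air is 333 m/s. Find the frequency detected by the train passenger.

54 km/h = 15 m/s.
Moving observer, stationary source: f' = f · (v + v_o)/v.
f' = 452 × (333 + 15)/333 = 452 × 348/333 ≈ 472 Hz.

472 Hz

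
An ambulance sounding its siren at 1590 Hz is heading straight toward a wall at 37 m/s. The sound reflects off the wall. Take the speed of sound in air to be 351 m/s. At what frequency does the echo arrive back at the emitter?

1965 Hz

The wall receives the sound from a moving source: f₁ = f₀ · v/(v − v_e) = 1590 × 351/314 ≈ 1777 Hz.
On the return leg the ambulance is a moving observer: f₂ = f₁ · (v + v_e)/v = 1777 × 388/351 ≈ 1965 Hz.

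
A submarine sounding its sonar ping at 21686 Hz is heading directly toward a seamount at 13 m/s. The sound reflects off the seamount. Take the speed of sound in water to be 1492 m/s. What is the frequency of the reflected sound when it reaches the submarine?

The seamount receives the sound from a moving source: f₁ = f₀ · v/(v − v_e) = 21686 × 1492/1479 ≈ 21877 Hz.
On the return leg the submarine is a moving observer: f₂ = f₁ · (v + v_e)/v = 21877 × 1505/1492 ≈ 22067 Hz.
Equivalently f₂ = f₀ · (v + v_e)/(v − v_e).

22067 Hz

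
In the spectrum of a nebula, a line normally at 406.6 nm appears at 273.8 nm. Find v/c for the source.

λ'/λ₀ = 0.6734 < 1 (blueshift), so the source is approaching.
λ'/λ₀ = √((1 − β)/(1 + β)) for an approaching source ⇒ β = (1 − r²)/(1 + r²) with r = λ'/λ₀.
β = (1 − 0.4535)/(1 + 0.4535) ≈ 0.376.

0.376c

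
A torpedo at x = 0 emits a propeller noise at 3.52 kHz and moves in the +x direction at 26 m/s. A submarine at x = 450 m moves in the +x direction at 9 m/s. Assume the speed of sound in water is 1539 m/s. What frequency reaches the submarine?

The observer lies on the +x side, so the source is heading toward the observer and the observer is heading away from the source.
With source approaching and observer receding, f' = f · (v − v_o)/(v − v_s).
f' = 3.52 × (1539 − 9)/(1539 − 26) = 3.52 × 1530/1513 ≈ 3.56 kHz.

3.56 kHz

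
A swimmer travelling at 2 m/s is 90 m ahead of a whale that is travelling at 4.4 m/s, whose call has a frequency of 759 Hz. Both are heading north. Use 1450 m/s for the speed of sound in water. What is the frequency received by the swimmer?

The swimmer is ahead, so the whale is moving toward it while the swimmer is moving away from the whale.
General Doppler shift: f' = f · (v − v_o)/(v − v_s).
f' = 759 × (1450 − 2)/(1450 − 4.4) = 759 × 1448/1445.6 ≈ 760 Hz.

760 Hz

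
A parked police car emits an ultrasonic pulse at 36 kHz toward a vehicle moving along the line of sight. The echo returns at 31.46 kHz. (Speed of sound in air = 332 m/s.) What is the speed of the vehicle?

Double Doppler shift off a moving reflector: f₂ = f₀ · (v + u)/(v − u) (u > 0 toward emitter).
Rearranging, u = v · (f₂ − f₀)/(f₂ + f₀) = 332 × -4.54/67.46 ≈ -22.3 m/s.
So the vehicle is moving at 22.3 m/s away from the emitter.

22.3 m/s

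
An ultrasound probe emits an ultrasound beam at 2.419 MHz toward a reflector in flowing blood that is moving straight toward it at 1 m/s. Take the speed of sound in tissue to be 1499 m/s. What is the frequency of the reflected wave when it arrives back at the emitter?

2.422 MHz

At the reflector in flowing blood (a moving observer), f₁ = f₀ · (v + u)/v = 2.419 × 1500/1499 ≈ 2.421 MHz.
The reflection then acts as a moving source: f₂ = f₁ · v/(v − u) ≈ 2.422 MHz.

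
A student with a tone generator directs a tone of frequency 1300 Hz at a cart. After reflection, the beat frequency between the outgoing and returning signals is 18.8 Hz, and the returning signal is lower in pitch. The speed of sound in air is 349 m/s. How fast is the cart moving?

2.54 m/s

Double Doppler shift off a moving reflector: f₂ = f₀ · (v + u)/(v − u) (u > 0 toward emitter).
Returning signal is lower, so f₂ = f₀ − Δf = 1300 − 18.8 = 1281.2 Hz.
Rearranging, u = v · (f₂ − f₀)/(f₂ + f₀) = 349 × -18.8/2581.2 ≈ -2.54 m/s.
So the cart is moving at 2.54 m/s away from the emitter.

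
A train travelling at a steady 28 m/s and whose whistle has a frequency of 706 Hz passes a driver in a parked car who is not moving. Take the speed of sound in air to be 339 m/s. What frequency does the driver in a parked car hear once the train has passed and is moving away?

652 Hz

Receding: f₂ = f · v/(v + v_s) = 706 × 339/367 ≈ 652 Hz.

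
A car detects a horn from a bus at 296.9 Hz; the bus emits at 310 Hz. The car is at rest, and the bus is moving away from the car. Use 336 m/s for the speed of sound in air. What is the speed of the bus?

f' = f · v/(v + v_s) ⇒ v_s = v · |1 − f/f'|.
v_s = 336 × |1 − 310/296.9| = 336 × 0.04412 ≈ 14.8 m/s.

14.8 m/s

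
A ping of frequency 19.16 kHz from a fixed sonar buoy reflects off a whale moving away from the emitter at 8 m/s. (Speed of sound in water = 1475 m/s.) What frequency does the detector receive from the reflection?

The whale first receives the wave as a moving observer: f₁ = f₀ · (v − u)/v = 19.16 × (1475 − 8)/1475 ≈ 19.06 kHz.
On reflection it acts as a source moving away from the stationary detector: f₂ = f₁ · v/(v + u) = 19.06 × 1475/1483 ≈ 18.95 kHz.
Equivalently f₂ = f₀ · (v − u)/(v + u).

18.95 kHz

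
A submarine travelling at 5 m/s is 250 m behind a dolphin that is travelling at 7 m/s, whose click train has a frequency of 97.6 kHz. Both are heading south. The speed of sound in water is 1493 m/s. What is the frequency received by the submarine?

97.5 kHz

The submarine is behind, so the dolphin is moving away from it while the submarine is moving toward the dolphin.
General Doppler shift: f' = f · (v + v_o)/(v + v_s).
f' = 97.6 × (1493 + 5)/(1493 + 7) = 97.6 × 1498/1500 ≈ 97.5 kHz.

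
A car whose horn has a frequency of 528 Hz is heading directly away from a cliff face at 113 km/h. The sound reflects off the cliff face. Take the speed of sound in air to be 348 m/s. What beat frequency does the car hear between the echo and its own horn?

87 Hz

113 km/h = 31.39 m/s.
The cliff face receives the sound from a moving source: f₁ = f₀ · v/(v + v_e) = 528 × 348/379.39 ≈ 484.3 Hz.
On the return leg the car is a moving observer: f₂ = f₁ · (v − v_e)/v = 484.3 × 316.61/348 ≈ 440.6 Hz.
Equivalently f₂ = f₀ · (v − v_e)/(v + v_e).
Beat against the emitted tone: |f₂ − f₀| = 2v_e·f₀/(v + v_e) = 2 × 31.39 × 528/379.39 ≈ 87 Hz.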